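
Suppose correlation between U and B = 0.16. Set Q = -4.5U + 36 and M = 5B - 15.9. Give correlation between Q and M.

correlation between Q and M = -0.16

Linear rescalings preserve |correlation|; the slopes -4.5 and 5 have opposite signs, so the correlation flips sign: correlation between Q and M = −correlation between U and B = -0.16.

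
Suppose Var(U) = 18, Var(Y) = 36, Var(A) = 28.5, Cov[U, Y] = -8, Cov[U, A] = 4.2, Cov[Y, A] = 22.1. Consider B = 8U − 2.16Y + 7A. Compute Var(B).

Var(B) = 2795.0376

Var(B) = a²·Var(U) + b²·Var(Y) + c²·Var(A) + 2ab·Cov[U, Y] + 2ac·Cov[U, A] + 2bc·Cov[Y, A], with a = 8, b = -2.16, c = 7.
= 1152 + 167.9616 + 1396.5 + 276.48 + 470.4 + (-668.304)
= 2795.0376.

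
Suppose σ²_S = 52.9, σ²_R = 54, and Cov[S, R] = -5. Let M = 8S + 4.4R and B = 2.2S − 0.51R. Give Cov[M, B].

Cov[M, B] = 781.864

By bilinearity, Cov[M, B] = ac·σ²_S + bd·σ²_R + (ad+bc)·Cov[S, R], with a=8, b=4.4, c=2.2, d=-0.51.
ac·σ²_S = 8·2.2·52.9 = 931.04
bd·σ²_R = 4.4·(-0.51)·54 = -121.176
(ad+bc)·Cov[S, R] = (5.6)·(-5) = -28
Cov[M, B] = 931.04 + (-121.176) + (-28) = 781.864.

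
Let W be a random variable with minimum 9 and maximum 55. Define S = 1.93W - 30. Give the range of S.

Range(S) = 88.78

Range of W = 55 − 9 = 46.
Range(S) = |a|·Range(W) = |1.93|·46 = 88.78.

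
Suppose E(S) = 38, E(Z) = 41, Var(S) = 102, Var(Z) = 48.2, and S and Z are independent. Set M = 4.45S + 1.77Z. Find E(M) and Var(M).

E(M) = 241.67, Var(M) = 2170.86078

E(M) = 4.45·E(S) + 1.77·E(Z) = 4.45·38 + 1.77·41 = 241.67.
Var(M) = a²·Var(S) + b²·Var(Z) + 2ab·Cov(S, Z) with a = 4.45, b = 1.77.
Independence gives Cov(S, Z) = 0.
= 4.45²·102 + 1.77²·48.2 + 2·4.45·1.77·0
= 2019.855 + 151.00578 + 0 = 2170.86078.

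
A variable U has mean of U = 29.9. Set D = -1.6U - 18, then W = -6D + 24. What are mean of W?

mean of D = (-1.6)·29.9 + (-18) = -65.84.
mean of W = (-6)·(-65.84) + 24 = 419.04.

mean of W = 419.04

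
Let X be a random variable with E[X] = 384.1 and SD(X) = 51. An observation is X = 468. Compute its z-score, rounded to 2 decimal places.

z = 1.65

z = (X − E[X]) / SD(X) = (468 − 384.1) / 51 ≈ 1.65.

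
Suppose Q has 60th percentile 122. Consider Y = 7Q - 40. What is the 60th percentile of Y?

Since a = 7 > 0 the transformation is increasing, so the 60th percentile of Y = a·(P_{60} of Q) + b = 7·122 + (-40) = 814.

60th percentile of Y = 814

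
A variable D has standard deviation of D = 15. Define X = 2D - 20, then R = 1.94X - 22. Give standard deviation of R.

standard deviation of X = |2|·15 = 30.
standard deviation of R = |1.94|·30 = 58.2.

standard deviation of R = 58.2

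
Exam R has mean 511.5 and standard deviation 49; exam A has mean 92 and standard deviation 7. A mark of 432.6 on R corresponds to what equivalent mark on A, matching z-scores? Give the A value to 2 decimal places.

z = (432.6 − 511.5)/49 ≈ -1.6102.
A = 92 + z·7 = 92 + (432.6 − 511.5)·7/49 ≈ 80.73.

A = 80.73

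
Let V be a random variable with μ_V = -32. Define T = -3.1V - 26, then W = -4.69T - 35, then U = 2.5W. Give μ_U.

μ_T = (-3.1)·(-32) + (-26) = 73.2.
μ_W = (-4.69)·73.2 + (-35) = -378.308.
μ_U = 2.5·(-378.308) = -945.77.

μ_U = -945.77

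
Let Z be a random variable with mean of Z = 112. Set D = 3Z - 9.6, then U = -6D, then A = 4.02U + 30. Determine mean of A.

mean of A = -7842.768

mean of D = 3·112 + (-9.6) = 326.4.
mean of U = (-6)·326.4 = -1958.4.
mean of A = 4.02·(-1958.4) + 30 = -7842.768.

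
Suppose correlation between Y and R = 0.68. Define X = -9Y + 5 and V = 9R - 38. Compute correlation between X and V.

correlation between X and V = -0.68

Linear rescalings preserve |correlation|; the slopes -9 and 9 have opposite signs, so the correlation flips sign: correlation between X and V = −correlation between Y and R = -0.68.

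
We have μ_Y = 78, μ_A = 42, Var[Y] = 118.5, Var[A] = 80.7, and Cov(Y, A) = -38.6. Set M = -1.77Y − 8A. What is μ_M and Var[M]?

μ_M = (-1.77)·μ_Y + (-8)·μ_A = (-1.77)·78 + (-8)·42 = -474.06.
Var[M] = a²·Var[Y] + b²·Var[A] + 2ab·Cov(Y, A) with a = -1.77, b = -8.
= (-1.77)²·118.5 + (-8)²·80.7 + 2·(-1.77)·(-8)·(-38.6)
= 371.24865 + 5164.8 + (-1093.152) = 4442.89665.

μ_M = -474.06, Var[M] = 4442.89665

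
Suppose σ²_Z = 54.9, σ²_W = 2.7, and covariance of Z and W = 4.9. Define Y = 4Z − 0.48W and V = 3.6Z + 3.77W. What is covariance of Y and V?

By bilinearity, covariance of Y and V = ac·σ²_Z + bd·σ²_W + (ad+bc)·covariance of Z and W, with a=4, b=-0.48, c=3.6, d=3.77.
ac·σ²_Z = 4·3.6·54.9 = 790.56
bd·σ²_W = (-0.48)·3.77·2.7 = -4.88592
(ad+bc)·covariance of Z and W = (13.352)·4.9 = 65.4248
covariance of Y and V = 790.56 + (-4.88592) + 65.4248 = 851.09888.

covariance of Y and V = 851.09888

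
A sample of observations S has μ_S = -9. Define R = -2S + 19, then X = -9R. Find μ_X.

μ_X = -333

μ_R = (-2)·(-9) + 19 = 37.
μ_X = (-9)·37 = -333.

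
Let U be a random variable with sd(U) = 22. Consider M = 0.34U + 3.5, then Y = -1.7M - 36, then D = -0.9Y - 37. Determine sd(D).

sd(D) = 11.4444

sd(M) = |0.34|·22 = 7.48.
sd(Y) = |-1.7|·7.48 = 12.716.
sd(D) = |-0.9|·12.716 = 11.4444.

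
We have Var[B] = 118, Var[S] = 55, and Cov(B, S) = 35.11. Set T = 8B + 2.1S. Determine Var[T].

Var[T] = a²·Var[B] + b²·Var[S] + 2ab·Cov(B, S) with a = 8, b = 2.1.
= 8²·118 + 2.1²·55 + 2·8·2.1·35.11
= 7552 + 242.55 + 1179.696 = 8974.246.

Var[T] = 8974.246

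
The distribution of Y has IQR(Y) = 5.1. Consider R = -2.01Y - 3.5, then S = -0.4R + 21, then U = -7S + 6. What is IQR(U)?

IQR(R) = |-2.01|·5.1 = 10.251.
IQR(S) = |-0.4|·10.251 = 4.1004.
IQR(U) = |-7|·4.1004 = 28.7028.

IQR(U) = 28.7028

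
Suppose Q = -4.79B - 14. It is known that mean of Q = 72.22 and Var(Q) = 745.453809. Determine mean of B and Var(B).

From Q = -4.79B - 14: mean of Q = a·mean of B + b, so mean of B = (mean of Q − b)/a = (72.22 − (-14))/(-4.79) = -18.
Var(Q) = a²·Var(B), so Var(B) = 745.453809/(-4.79)² = 32.49.

mean of B = -18, Var(B) = 32.49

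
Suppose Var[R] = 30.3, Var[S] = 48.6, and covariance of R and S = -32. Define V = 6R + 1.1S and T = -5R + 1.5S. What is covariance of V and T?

By bilinearity, covariance of V and T = ac·Var[R] + bd·Var[S] + (ad+bc)·covariance of R and S, with a=6, b=1.1, c=-5, d=1.5.
ac·Var[R] = 6·(-5)·30.3 = -909
bd·Var[S] = 1.1·1.5·48.6 = 80.19
(ad+bc)·covariance of R and S = (3.5)·(-32) = -112
covariance of V and T = -909 + 80.19 + (-112) = -940.81.

covariance of V and T = -940.81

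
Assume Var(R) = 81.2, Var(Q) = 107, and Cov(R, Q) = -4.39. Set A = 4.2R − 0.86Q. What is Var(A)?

Var(A) = a²·Var(R) + b²·Var(Q) + 2ab·Cov(R, Q) with a = 4.2, b = -0.86.
= 4.2²·81.2 + (-0.86)²·107 + 2·4.2·(-0.86)·(-4.39)
= 1432.368 + 79.1372 + 31.71336 = 1543.21856.

Var(A) = 1543.21856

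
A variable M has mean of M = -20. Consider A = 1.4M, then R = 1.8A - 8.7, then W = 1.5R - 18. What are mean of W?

mean of A = 1.4·(-20) = -28.
mean of R = 1.8·(-28) + (-8.7) = -59.1.
mean of W = 1.5·(-59.1) + (-18) = -106.65.

mean of W = -106.65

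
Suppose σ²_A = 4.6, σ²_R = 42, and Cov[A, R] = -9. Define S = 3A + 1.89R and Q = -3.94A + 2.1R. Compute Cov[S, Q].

Cov[S, Q] = 122.6454

By bilinearity, Cov[S, Q] = ac·σ²_A + bd·σ²_R + (ad+bc)·Cov[A, R], with a=3, b=1.89, c=-3.94, d=2.1.
ac·σ²_A = 3·(-3.94)·4.6 = -54.372
bd·σ²_R = 1.89·2.1·42 = 166.698
(ad+bc)·Cov[A, R] = (-1.1466)·(-9) = 10.3194
Cov[S, Q] = -54.372 + 166.698 + 10.3194 = 122.6454.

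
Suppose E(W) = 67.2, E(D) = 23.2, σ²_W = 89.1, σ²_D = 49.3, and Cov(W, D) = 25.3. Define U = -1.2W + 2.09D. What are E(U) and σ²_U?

E(U) = (-1.2)·E(W) + 2.09·E(D) = (-1.2)·67.2 + 2.09·23.2 = -32.152.
σ²_U = a²·σ²_W + b²·σ²_D + 2ab·Cov(W, D) with a = -1.2, b = 2.09.
= (-1.2)²·89.1 + 2.09²·49.3 + 2·(-1.2)·2.09·25.3
= 128.304 + 215.34733 + (-126.9048) = 216.74653.

E(U) = -32.152, σ²_U = 216.74653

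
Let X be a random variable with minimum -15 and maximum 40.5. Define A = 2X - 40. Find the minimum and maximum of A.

a = 2 > 0, so min(A) = a·min(X)+b = 2·(-15) + (-40) = -70 and max(A) = 2·40.5 + (-40) = 41.

min(A) = -70, max(A) = 41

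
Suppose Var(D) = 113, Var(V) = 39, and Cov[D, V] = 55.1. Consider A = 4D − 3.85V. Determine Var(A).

Var(A) = a²·Var(D) + b²·Var(V) + 2ab·Cov[D, V] with a = 4, b = -3.85.
= 4²·113 + (-3.85)²·39 + 2·4·(-3.85)·55.1
= 1808 + 578.0775 + (-1697.08) = 688.9975.

Var(A) = 688.9975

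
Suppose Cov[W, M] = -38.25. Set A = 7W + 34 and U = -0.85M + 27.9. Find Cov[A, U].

Cov[A, U] = a·c·Cov[W, M] = 7·(-0.85)·(-38.25) = 227.5875. Additive constants drop out.

Cov[A, U] = 227.5875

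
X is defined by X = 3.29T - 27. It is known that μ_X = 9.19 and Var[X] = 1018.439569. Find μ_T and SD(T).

From X = 3.29T - 27: μ_X = a·μ_T + b, so μ_T = (μ_X − b)/a = (9.19 − (-27))/3.29 = 11.
SD(X) = √1018.439569 = 31.913.
SD(X) = |a|·SD(T), so SD(T) = 31.913/|3.29| = 9.7.

μ_T = 11, SD(T) = 9.7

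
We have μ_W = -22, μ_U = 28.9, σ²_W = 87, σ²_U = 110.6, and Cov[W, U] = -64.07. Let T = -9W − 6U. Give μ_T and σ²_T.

μ_T = (-9)·μ_W + (-6)·μ_U = (-9)·(-22) + (-6)·28.9 = 24.6.
σ²_T = a²·σ²_W + b²·σ²_U + 2ab·Cov[W, U] with a = -9, b = -6.
= (-9)²·87 + (-6)²·110.6 + 2·(-9)·(-6)·(-64.07)
= 7047 + 3981.6 + (-6919.56) = 4109.04.

μ_T = 24.6, σ²_T = 4109.04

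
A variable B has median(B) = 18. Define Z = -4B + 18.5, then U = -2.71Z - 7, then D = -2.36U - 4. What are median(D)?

median(D) = -329.6446

median(Z) = (-4)·18 + 18.5 = -53.5.
median(U) = (-2.71)·(-53.5) + (-7) = 137.985.
median(D) = (-2.36)·137.985 + (-4) = -329.6446.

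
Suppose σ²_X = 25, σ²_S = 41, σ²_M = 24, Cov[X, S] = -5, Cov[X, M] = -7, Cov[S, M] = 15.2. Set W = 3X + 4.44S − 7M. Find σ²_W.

σ²_W = a²·σ²_X + b²·σ²_S + c²·σ²_M + 2ab·Cov[X, S] + 2ac·Cov[X, M] + 2bc·Cov[S, M], with a = 3, b = 4.44, c = -7.
= 225 + 808.2576 + 1176 + (-133.2) + 294 + (-944.832)
= 1425.2256.

σ²_W = 1425.2256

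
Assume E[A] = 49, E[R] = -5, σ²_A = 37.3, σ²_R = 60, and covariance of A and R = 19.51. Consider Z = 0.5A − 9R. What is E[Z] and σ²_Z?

E[Z] = 0.5·E[A] + (-9)·E[R] = 0.5·49 + (-9)·(-5) = 69.5.
σ²_Z = a²·σ²_A + b²·σ²_R + 2ab·covariance of A and R with a = 0.5, b = -9.
= 0.5²·37.3 + (-9)²·60 + 2·0.5·(-9)·19.51
= 9.325 + 4860 + (-175.59) = 4693.735.

E[Z] = 69.5, σ²_Z = 4693.735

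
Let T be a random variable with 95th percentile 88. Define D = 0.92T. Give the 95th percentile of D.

95th percentile of D = 80.96

Since a = 0.92 > 0 the transformation is increasing, so the 95th percentile of D = a·(P_{95} of T) + b = 0.92·88 = 80.96.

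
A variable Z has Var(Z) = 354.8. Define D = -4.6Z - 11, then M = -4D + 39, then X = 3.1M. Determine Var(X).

Var(X) = 1154363.65568

Var(D) = (-4.6)²·354.8 = 7507.568.
Var(M) = (-4)²·7507.568 = 120121.088.
Var(X) = 3.1²·120121.088 = 1154363.65568.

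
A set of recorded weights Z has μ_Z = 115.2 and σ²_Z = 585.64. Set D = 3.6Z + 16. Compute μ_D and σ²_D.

D = 3.6Z + 16 is linear with a = 3.6, b = 16.
μ_D = a·μ_Z + b = 3.6·115.2 + 16 = 430.72.
σ²_D = a²·σ²_Z = 3.6²·585.64 = 7589.8944 (the additive constant 16 does not affect variance).

μ_D = 430.72, σ²_D = 7589.8944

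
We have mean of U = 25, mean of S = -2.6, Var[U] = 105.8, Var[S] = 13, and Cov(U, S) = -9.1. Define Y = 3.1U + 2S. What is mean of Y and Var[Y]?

mean of Y = 72.3, Var[Y] = 955.898

mean of Y = 3.1·mean of U + 2·mean of S = 3.1·25 + 2·(-2.6) = 72.3.
Var[Y] = a²·Var[U] + b²·Var[S] + 2ab·Cov(U, S) with a = 3.1, b = 2.
= 3.1²·105.8 + 2²·13 + 2·3.1·2·(-9.1)
= 1016.738 + 52 + (-112.84) = 955.898.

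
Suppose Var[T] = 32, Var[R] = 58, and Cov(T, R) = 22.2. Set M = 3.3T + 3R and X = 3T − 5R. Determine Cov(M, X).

By bilinearity, Cov(M, X) = ac·Var[T] + bd·Var[R] + (ad+bc)·Cov(T, R), with a=3.3, b=3, c=3, d=-5.
ac·Var[T] = 3.3·3·32 = 316.8
bd·Var[R] = 3·(-5)·58 = -870
(ad+bc)·Cov(T, R) = (-7.5)·22.2 = -166.5
Cov(M, X) = 316.8 + (-870) + (-166.5) = -719.7.

Cov(M, X) = -719.7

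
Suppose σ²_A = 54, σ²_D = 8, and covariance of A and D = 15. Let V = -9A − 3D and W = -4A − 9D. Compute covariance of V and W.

covariance of V and W = 3555

By bilinearity, covariance of V and W = ac·σ²_A + bd·σ²_D + (ad+bc)·covariance of A and D, with a=-9, b=-3, c=-4, d=-9.
ac·σ²_A = (-9)·(-4)·54 = 1944
bd·σ²_D = (-3)·(-9)·8 = 216
(ad+bc)·covariance of A and D = (93)·15 = 1395
covariance of V and W = 1944 + 216 + 1395 = 3555.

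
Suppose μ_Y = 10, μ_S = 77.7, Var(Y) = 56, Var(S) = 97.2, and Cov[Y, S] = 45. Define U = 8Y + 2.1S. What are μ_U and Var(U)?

μ_U = 8·μ_Y + 2.1·μ_S = 8·10 + 2.1·77.7 = 243.17.
Var(U) = a²·Var(Y) + b²·Var(S) + 2ab·Cov[Y, S] with a = 8, b = 2.1.
= 8²·56 + 2.1²·97.2 + 2·8·2.1·45
= 3584 + 428.652 + 1512 = 5524.652.

μ_U = 243.17, Var(U) = 5524.652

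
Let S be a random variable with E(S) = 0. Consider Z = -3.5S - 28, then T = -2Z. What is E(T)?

E(T) = 56

E(Z) = (-3.5)·0 + (-28) = -28.
E(T) = (-2)·(-28) = 56.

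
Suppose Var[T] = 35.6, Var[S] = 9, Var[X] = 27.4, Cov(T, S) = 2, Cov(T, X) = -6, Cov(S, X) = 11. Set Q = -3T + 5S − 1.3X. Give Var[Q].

Var[Q] = 341.906

Var[Q] = a²·Var[T] + b²·Var[S] + c²·Var[X] + 2ab·Cov(T, S) + 2ac·Cov(T, X) + 2bc·Cov(S, X), with a = -3, b = 5, c = -1.3.
= 320.4 + 225 + 46.306 + (-60) + (-46.8) + (-143)
= 341.906.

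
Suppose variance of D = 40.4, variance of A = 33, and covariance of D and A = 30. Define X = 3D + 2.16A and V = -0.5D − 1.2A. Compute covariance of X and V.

covariance of X and V = -286.536

By bilinearity, covariance of X and V = ac·variance of D + bd·variance of A + (ad+bc)·covariance of D and A, with a=3, b=2.16, c=-0.5, d=-1.2.
ac·variance of D = 3·(-0.5)·40.4 = -60.6
bd·variance of A = 2.16·(-1.2)·33 = -85.536
(ad+bc)·covariance of D and A = (-4.68)·30 = -140.4
covariance of X and V = -60.6 + (-85.536) + (-140.4) = -286.536.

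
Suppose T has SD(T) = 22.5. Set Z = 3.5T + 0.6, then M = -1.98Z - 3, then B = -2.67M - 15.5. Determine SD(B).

SD(B) = 416.31975

SD(Z) = |3.5|·22.5 = 78.75.
SD(M) = |-1.98|·78.75 = 155.925.
SD(B) = |-2.67|·155.925 = 416.31975.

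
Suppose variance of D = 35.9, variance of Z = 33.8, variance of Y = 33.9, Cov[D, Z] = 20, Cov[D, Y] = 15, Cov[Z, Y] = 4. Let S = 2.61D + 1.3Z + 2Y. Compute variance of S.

variance of S = 750.39639

variance of S = a²·variance of D + b²·variance of Z + c²·variance of Y + 2ab·Cov[D, Z] + 2ac·Cov[D, Y] + 2bc·Cov[Z, Y], with a = 2.61, b = 1.3, c = 2.
= 244.55439 + 57.122 + 135.6 + 135.72 + 156.6 + 20.8
= 750.39639.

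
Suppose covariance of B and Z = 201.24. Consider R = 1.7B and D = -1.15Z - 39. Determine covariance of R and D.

covariance of R and D = -393.4242

covariance of R and D = a·c·covariance of B and Z = 1.7·(-1.15)·201.24 = -393.4242. Additive constants drop out.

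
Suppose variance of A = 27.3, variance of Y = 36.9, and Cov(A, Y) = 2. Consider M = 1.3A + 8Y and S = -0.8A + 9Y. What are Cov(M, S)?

By bilinearity, Cov(M, S) = ac·variance of A + bd·variance of Y + (ad+bc)·Cov(A, Y), with a=1.3, b=8, c=-0.8, d=9.
ac·variance of A = 1.3·(-0.8)·27.3 = -28.392
bd·variance of Y = 8·9·36.9 = 2656.8
(ad+bc)·Cov(A, Y) = (5.3)·2 = 10.6
Cov(M, S) = -28.392 + 2656.8 + 10.6 = 2639.008.

Cov(M, S) = 2639.008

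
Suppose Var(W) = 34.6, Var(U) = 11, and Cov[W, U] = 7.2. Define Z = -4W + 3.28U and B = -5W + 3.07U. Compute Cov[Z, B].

By bilinearity, Cov[Z, B] = ac·Var(W) + bd·Var(U) + (ad+bc)·Cov[W, U], with a=-4, b=3.28, c=-5, d=3.07.
ac·Var(W) = (-4)·(-5)·34.6 = 692
bd·Var(U) = 3.28·3.07·11 = 110.7656
(ad+bc)·Cov[W, U] = (-28.68)·7.2 = -206.496
Cov[Z, B] = 692 + 110.7656 + (-206.496) = 596.2696.

Cov[Z, B] = 596.2696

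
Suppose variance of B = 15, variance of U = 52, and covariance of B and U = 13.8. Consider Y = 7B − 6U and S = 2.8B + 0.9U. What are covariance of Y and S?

covariance of Y and S = -131.7

By bilinearity, covariance of Y and S = ac·variance of B + bd·variance of U + (ad+bc)·covariance of B and U, with a=7, b=-6, c=2.8, d=0.9.
ac·variance of B = 7·2.8·15 = 294
bd·variance of U = (-6)·0.9·52 = -280.8
(ad+bc)·covariance of B and U = (-10.5)·13.8 = -144.9
covariance of Y and S = 294 + (-280.8) + (-144.9) = -131.7.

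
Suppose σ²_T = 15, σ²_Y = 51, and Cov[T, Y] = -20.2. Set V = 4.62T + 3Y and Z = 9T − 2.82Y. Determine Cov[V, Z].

By bilinearity, Cov[V, Z] = ac·σ²_T + bd·σ²_Y + (ad+bc)·Cov[T, Y], with a=4.62, b=3, c=9, d=-2.82.
ac·σ²_T = 4.62·9·15 = 623.7
bd·σ²_Y = 3·(-2.82)·51 = -431.46
(ad+bc)·Cov[T, Y] = (13.9716)·(-20.2) = -282.22632
Cov[V, Z] = 623.7 + (-431.46) + (-282.22632) = -89.98632.

Cov[V, Z] = -89.98632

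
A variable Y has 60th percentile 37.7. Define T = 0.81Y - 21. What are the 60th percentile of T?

Since a = 0.81 > 0 the transformation is increasing, so the 60th percentile of T = a·(P_{60} of Y) + b = 0.81·37.7 + (-21) = 9.537.

60th percentile of T = 9.537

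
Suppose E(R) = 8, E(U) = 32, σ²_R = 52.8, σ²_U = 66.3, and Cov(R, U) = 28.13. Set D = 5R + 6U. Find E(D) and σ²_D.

E(D) = 5·E(R) + 6·E(U) = 5·8 + 6·32 = 232.
σ²_D = a²·σ²_R + b²·σ²_U + 2ab·Cov(R, U) with a = 5, b = 6.
= 5²·52.8 + 6²·66.3 + 2·5·6·28.13
= 1320 + 2386.8 + 1687.8 = 5394.6.

E(D) = 232, σ²_D = 5394.6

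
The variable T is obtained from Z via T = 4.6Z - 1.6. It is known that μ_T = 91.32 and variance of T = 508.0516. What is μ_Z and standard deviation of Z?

μ_Z = 20.2, standard deviation of Z = 4.9

From T = 4.6Z - 1.6: μ_T = a·μ_Z + b, so μ_Z = (μ_T − b)/a = (91.32 − (-1.6))/4.6 = 20.2.
standard deviation of T = √508.0516 = 22.54.
standard deviation of T = |a|·standard deviation of Z, so standard deviation of Z = 22.54/|4.6| = 4.9.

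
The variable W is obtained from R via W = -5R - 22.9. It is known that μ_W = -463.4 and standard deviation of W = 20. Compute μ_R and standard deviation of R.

μ_R = 88.1, standard deviation of R = 4

From W = -5R - 22.9: μ_W = a·μ_R + b, so μ_R = (μ_W − b)/a = (-463.4 − (-22.9))/(-5) = 88.1.
standard deviation of W = |a|·standard deviation of R, so standard deviation of R = 20/|-5| = 4.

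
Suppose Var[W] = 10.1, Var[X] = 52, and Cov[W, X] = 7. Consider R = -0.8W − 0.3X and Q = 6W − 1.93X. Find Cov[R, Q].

By bilinearity, Cov[R, Q] = ac·Var[W] + bd·Var[X] + (ad+bc)·Cov[W, X], with a=-0.8, b=-0.3, c=6, d=-1.93.
ac·Var[W] = (-0.8)·6·10.1 = -48.48
bd·Var[X] = (-0.3)·(-1.93)·52 = 30.108
(ad+bc)·Cov[W, X] = (-0.256)·7 = -1.792
Cov[R, Q] = -48.48 + 30.108 + (-1.792) = -20.164.

Cov[R, Q] = -20.164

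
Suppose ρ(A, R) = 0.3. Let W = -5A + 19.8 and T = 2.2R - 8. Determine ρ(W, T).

ρ(W, T) = -0.3

Linear rescalings preserve |correlation|; the slopes -5 and 2.2 have opposite signs, so the correlation flips sign: ρ(W, T) = −ρ(A, R) = -0.3.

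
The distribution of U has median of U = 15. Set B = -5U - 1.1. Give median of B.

A linear map preserves order up to sign, so median of B = a·median of U + b = (-5)·15 + (-1.1) = -76.1.

median of B = -76.1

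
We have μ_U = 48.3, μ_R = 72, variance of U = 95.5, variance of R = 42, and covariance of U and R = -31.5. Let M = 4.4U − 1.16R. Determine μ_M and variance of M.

μ_M = 4.4·μ_U + (-1.16)·μ_R = 4.4·48.3 + (-1.16)·72 = 129.
variance of M = a²·variance of U + b²·variance of R + 2ab·covariance of U and R with a = 4.4, b = -1.16.
= 4.4²·95.5 + (-1.16)²·42 + 2·4.4·(-1.16)·(-31.5)
= 1848.88 + 56.5152 + 321.552 = 2226.9472.

μ_M = 129, variance of M = 2226.9472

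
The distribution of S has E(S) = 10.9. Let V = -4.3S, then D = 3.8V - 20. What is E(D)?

E(D) = -198.106

E(V) = (-4.3)·10.9 = -46.87.
E(D) = 3.8·(-46.87) + (-20) = -198.106.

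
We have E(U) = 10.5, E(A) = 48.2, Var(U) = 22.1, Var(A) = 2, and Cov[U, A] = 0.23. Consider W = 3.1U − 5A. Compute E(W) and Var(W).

E(W) = -208.45, Var(W) = 255.251

E(W) = 3.1·E(U) + (-5)·E(A) = 3.1·10.5 + (-5)·48.2 = -208.45.
Var(W) = a²·Var(U) + b²·Var(A) + 2ab·Cov[U, A] with a = 3.1, b = -5.
= 3.1²·22.1 + (-5)²·2 + 2·3.1·(-5)·0.23
= 212.381 + 50 + (-7.13) = 255.251.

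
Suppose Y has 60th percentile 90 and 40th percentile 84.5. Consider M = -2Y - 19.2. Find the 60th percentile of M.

Since a = -2 < 0 the transformation is decreasing, reversing order: the 60th percentile of M corresponds to the 40th percentile of Y.
So P_{60}(M) = a·P_{40}(Y) + b = (-2)·84.5 + (-19.2) = -188.2.

60th percentile of M = -188.2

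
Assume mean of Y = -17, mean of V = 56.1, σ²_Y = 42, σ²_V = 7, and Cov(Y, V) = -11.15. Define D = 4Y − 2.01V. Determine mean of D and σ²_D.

mean of D = 4·mean of Y + (-2.01)·mean of V = 4·(-17) + (-2.01)·56.1 = -180.761.
σ²_D = a²·σ²_Y + b²·σ²_V + 2ab·Cov(Y, V) with a = 4, b = -2.01.
= 4²·42 + (-2.01)²·7 + 2·4·(-2.01)·(-11.15)
= 672 + 28.2807 + 179.292 = 879.5727.

mean of D = -180.761, σ²_D = 879.5727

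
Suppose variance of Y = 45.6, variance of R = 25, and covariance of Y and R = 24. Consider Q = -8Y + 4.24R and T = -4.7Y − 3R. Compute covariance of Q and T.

By bilinearity, covariance of Q and T = ac·variance of Y + bd·variance of R + (ad+bc)·covariance of Y and R, with a=-8, b=4.24, c=-4.7, d=-3.
ac·variance of Y = (-8)·(-4.7)·45.6 = 1714.56
bd·variance of R = 4.24·(-3)·25 = -318
(ad+bc)·covariance of Y and R = (4.072)·24 = 97.728
covariance of Q and T = 1714.56 + (-318) + 97.728 = 1494.288.

covariance of Q and T = 1494.288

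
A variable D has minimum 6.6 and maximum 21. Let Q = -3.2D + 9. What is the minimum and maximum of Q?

min(Q) = -58.2, max(Q) = -12.12

a = -3.2 < 0, so order reverses: min(Q) = a·max(D)+b = (-3.2)·21 + 9 = -58.2; max(Q) = a·min(D)+b = (-3.2)·6.6 + 9 = -12.12.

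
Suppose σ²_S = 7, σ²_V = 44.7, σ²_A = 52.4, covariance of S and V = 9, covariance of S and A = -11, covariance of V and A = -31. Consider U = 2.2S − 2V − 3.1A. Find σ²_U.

σ²_U = a²·σ²_S + b²·σ²_V + c²·σ²_A + 2ab·covariance of S and V + 2ac·covariance of S and A + 2bc·covariance of V and A, with a = 2.2, b = -2, c = -3.1.
= 33.88 + 178.8 + 503.564 + (-79.2) + 150.04 + (-384.4)
= 402.684.

σ²_U = 402.684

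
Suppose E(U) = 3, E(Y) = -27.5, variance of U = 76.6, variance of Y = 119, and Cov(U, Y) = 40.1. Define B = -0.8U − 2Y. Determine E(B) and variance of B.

E(B) = 52.6, variance of B = 653.344

E(B) = (-0.8)·E(U) + (-2)·E(Y) = (-0.8)·3 + (-2)·(-27.5) = 52.6.
variance of B = a²·variance of U + b²·variance of Y + 2ab·Cov(U, Y) with a = -0.8, b = -2.
= (-0.8)²·76.6 + (-2)²·119 + 2·(-0.8)·(-2)·40.1
= 49.024 + 476 + 128.32 = 653.344.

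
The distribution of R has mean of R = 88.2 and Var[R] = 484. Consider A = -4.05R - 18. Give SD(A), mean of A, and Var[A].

A = -4.05R - 18 is linear with a = -4.05, b = -18.
SD(R) = √484 = 22.
SD(A) = |a|·SD(R) = |-4.05|·22 = 89.1.
mean of A = a·mean of R + b = (-4.05)·88.2 + (-18) = -375.21.
Var[A] = a²·Var[R] = (-4.05)²·484 = 7938.81 (the additive constant -18 does not affect variance).

SD(A) = 89.1, mean of A = -375.21, Var[A] = 7938.81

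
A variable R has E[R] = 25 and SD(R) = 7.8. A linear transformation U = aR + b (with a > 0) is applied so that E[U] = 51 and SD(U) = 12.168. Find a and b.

a = 1.56, b = 12

SD(U) = a·SD(R) (a > 0), so a = 12.168/7.8 = 1.56.
E[U] = a·E[R] + b, so b = 51 − 1.56·25 = 12.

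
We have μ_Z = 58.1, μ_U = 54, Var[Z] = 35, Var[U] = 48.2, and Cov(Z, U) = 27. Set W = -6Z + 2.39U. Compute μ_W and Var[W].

μ_W = -219.54, Var[W] = 760.96322

μ_W = (-6)·μ_Z + 2.39·μ_U = (-6)·58.1 + 2.39·54 = -219.54.
Var[W] = a²·Var[Z] + b²·Var[U] + 2ab·Cov(Z, U) with a = -6, b = 2.39.
= (-6)²·35 + 2.39²·48.2 + 2·(-6)·2.39·27
= 1260 + 275.32322 + (-774.36) = 760.96322.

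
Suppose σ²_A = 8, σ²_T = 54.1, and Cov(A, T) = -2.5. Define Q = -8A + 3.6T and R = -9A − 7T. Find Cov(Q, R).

Cov(Q, R) = -846.32

By bilinearity, Cov(Q, R) = ac·σ²_A + bd·σ²_T + (ad+bc)·Cov(A, T), with a=-8, b=3.6, c=-9, d=-7.
ac·σ²_A = (-8)·(-9)·8 = 576
bd·σ²_T = 3.6·(-7)·54.1 = -1363.32
(ad+bc)·Cov(A, T) = (23.6)·(-2.5) = -59
Cov(Q, R) = 576 + (-1363.32) + (-59) = -846.32.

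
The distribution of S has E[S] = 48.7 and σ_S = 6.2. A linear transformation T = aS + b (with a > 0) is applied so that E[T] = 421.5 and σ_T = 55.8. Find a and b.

σ_T = a·σ_S (a > 0), so a = 55.8/6.2 = 9.
E[T] = a·E[S] + b, so b = 421.5 − 9·48.7 = -16.8.

a = 9, b = -16.8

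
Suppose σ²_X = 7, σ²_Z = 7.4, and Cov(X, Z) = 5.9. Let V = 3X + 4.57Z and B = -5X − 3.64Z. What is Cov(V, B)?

By bilinearity, Cov(V, B) = ac·σ²_X + bd·σ²_Z + (ad+bc)·Cov(X, Z), with a=3, b=4.57, c=-5, d=-3.64.
ac·σ²_X = 3·(-5)·7 = -105
bd·σ²_Z = 4.57·(-3.64)·7.4 = -123.09752
(ad+bc)·Cov(X, Z) = (-33.77)·5.9 = -199.243
Cov(V, B) = -105 + (-123.09752) + (-199.243) = -427.34052.

Cov(V, B) = -427.34052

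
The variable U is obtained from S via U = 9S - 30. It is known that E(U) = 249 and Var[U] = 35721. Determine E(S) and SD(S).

From U = 9S - 30: E(U) = a·E(S) + b, so E(S) = (E(U) − b)/a = (249 − (-30))/9 = 31.
SD(U) = √35721 = 189.
SD(U) = |a|·SD(S), so SD(S) = 189/|9| = 21.

E(S) = 31, SD(S) = 21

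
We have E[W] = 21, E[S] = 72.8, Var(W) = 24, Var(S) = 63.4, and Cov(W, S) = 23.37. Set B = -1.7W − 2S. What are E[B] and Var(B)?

E[B] = -181.3, Var(B) = 481.876

E[B] = (-1.7)·E[W] + (-2)·E[S] = (-1.7)·21 + (-2)·72.8 = -181.3.
Var(B) = a²·Var(W) + b²·Var(S) + 2ab·Cov(W, S) with a = -1.7, b = -2.
= (-1.7)²·24 + (-2)²·63.4 + 2·(-1.7)·(-2)·23.37
= 69.36 + 253.6 + 158.916 = 481.876.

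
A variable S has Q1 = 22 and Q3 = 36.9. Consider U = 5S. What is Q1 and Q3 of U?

a = 5 > 0: Q1(U) = a·Q1(S)+b = 110, Q3(U) = a·Q3(S)+b = 184.5.

Q1(U) = 110, Q3(U) = 184.5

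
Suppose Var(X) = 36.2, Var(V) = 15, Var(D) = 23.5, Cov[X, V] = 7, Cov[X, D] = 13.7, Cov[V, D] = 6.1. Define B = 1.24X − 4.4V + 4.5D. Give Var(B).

Var(B) = a²·Var(X) + b²·Var(V) + c²·Var(D) + 2ab·Cov[X, V] + 2ac·Cov[X, D] + 2bc·Cov[V, D], with a = 1.24, b = -4.4, c = 4.5.
= 55.66112 + 290.4 + 475.875 + (-76.384) + 152.892 + (-241.56)
= 656.88412.

Var(B) = 656.88412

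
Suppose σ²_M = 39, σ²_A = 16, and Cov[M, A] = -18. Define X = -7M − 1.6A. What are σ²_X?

σ²_X = 1548.76

σ²_X = a²·σ²_M + b²·σ²_A + 2ab·Cov[M, A] with a = -7, b = -1.6.
= (-7)²·39 + (-1.6)²·16 + 2·(-7)·(-1.6)·(-18)
= 1911 + 40.96 + (-403.2) = 1548.76.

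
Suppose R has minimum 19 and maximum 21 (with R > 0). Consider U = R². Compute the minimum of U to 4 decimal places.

min(U) = 361

R² is increasing on this domain, so min(U) comes from min(R) = 19: min(U) = square(19) = 361.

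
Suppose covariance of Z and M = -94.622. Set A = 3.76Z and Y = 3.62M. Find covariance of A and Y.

covariance of A and Y = -1287.9189664

covariance of A and Y = a·c·covariance of Z and M = 3.76·3.62·(-94.622) = -1287.9189664. Additive constants drop out.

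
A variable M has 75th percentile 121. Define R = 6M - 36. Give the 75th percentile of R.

75th percentile of R = 690

Since a = 6 > 0 the transformation is increasing, so the 75th percentile of R = a·(P_{75} of M) + b = 6·121 + (-36) = 690.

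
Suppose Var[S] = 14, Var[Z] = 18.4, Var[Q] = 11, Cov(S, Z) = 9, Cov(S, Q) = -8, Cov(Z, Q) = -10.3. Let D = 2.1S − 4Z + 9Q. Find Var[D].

Var[D] = 1535.14

Var[D] = a²·Var[S] + b²·Var[Z] + c²·Var[Q] + 2ab·Cov(S, Z) + 2ac·Cov(S, Q) + 2bc·Cov(Z, Q), with a = 2.1, b = -4, c = 9.
= 61.74 + 294.4 + 891 + (-151.2) + (-302.4) + 741.6
= 1535.14.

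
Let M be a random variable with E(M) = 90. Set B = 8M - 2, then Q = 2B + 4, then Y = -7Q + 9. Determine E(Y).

E(Y) = -10071

E(B) = 8·90 + (-2) = 718.
E(Q) = 2·718 + 4 = 1440.
E(Y) = (-7)·1440 + 9 = -10071.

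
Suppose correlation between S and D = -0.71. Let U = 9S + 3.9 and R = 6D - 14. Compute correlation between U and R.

correlation between U and R = -0.71

Linear rescalings preserve correlation up to sign; here the slopes 9 and 6 have the same sign, so correlation between U and R = correlation between S and D = -0.71.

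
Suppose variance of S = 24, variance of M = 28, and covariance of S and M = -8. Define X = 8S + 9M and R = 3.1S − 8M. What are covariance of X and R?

By bilinearity, covariance of X and R = ac·variance of S + bd·variance of M + (ad+bc)·covariance of S and M, with a=8, b=9, c=3.1, d=-8.
ac·variance of S = 8·3.1·24 = 595.2
bd·variance of M = 9·(-8)·28 = -2016
(ad+bc)·covariance of S and M = (-36.1)·(-8) = 288.8
covariance of X and R = 595.2 + (-2016) + 288.8 = -1132.

covariance of X and R = -1132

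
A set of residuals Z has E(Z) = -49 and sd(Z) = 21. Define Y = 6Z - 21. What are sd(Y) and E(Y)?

Y = 6Z - 21 is linear with a = 6, b = -21.
sd(Y) = |a|·sd(Z) = |6|·21 = 126.
E(Y) = a·E(Z) + b = 6·(-49) + (-21) = -315.

sd(Y) = 126, E(Y) = -315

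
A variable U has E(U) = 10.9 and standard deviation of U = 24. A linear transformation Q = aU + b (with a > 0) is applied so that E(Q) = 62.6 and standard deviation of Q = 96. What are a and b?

standard deviation of Q = a·standard deviation of U (a > 0), so a = 96/24 = 4.
E(Q) = a·E(U) + b, so b = 62.6 − 4·10.9 = 19.

a = 4, b = 19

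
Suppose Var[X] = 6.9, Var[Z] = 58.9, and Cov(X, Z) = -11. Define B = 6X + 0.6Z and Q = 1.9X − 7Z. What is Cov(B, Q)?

Cov(B, Q) = 280.74

By bilinearity, Cov(B, Q) = ac·Var[X] + bd·Var[Z] + (ad+bc)·Cov(X, Z), with a=6, b=0.6, c=1.9, d=-7.
ac·Var[X] = 6·1.9·6.9 = 78.66
bd·Var[Z] = 0.6·(-7)·58.9 = -247.38
(ad+bc)·Cov(X, Z) = (-40.86)·(-11) = 449.46
Cov(B, Q) = 78.66 + (-247.38) + 449.46 = 280.74.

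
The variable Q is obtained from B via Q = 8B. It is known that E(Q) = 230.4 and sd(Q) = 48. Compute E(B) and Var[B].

E(B) = 28.8, Var[B] = 36

From Q = 8B: E(Q) = a·E(B) + b, so E(B) = (E(Q) − b)/a = (230.4 − 0)/8 = 28.8.
Var[Q] = 48² = 2304.
Var[Q] = a²·Var[B], so Var[B] = 2304/8² = 36.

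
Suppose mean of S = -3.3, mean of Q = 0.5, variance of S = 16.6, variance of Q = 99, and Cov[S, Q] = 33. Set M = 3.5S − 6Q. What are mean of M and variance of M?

mean of M = 3.5·mean of S + (-6)·mean of Q = 3.5·(-3.3) + (-6)·0.5 = -14.55.
variance of M = a²·variance of S + b²·variance of Q + 2ab·Cov[S, Q] with a = 3.5, b = -6.
= 3.5²·16.6 + (-6)²·99 + 2·3.5·(-6)·33
= 203.35 + 3564 + (-1386) = 2381.35.

mean of M = -14.55, variance of M = 2381.35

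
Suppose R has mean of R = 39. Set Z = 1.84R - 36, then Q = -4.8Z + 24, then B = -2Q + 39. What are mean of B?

mean of B = 334.296

mean of Z = 1.84·39 + (-36) = 35.76.
mean of Q = (-4.8)·35.76 + 24 = -147.648.
mean of B = (-2)·(-147.648) + 39 = 334.296.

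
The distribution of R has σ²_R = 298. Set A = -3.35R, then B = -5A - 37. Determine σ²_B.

σ²_B = 83607.625

σ²_A = (-3.35)²·298 = 3344.305.
σ²_B = (-5)²·3344.305 = 83607.625.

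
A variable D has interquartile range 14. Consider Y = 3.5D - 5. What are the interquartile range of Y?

Under Y = aD + b, IQR(Y) = |a|·IQR(D) = |3.5|·14 = 49 (shifts cancel; spread scales by |a|).

IQR(Y) = 49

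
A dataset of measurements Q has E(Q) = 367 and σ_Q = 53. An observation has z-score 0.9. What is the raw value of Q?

Q = 414.7

Q = E(Q) + z·σ_Q = 367 + 0.9·53 = 414.7.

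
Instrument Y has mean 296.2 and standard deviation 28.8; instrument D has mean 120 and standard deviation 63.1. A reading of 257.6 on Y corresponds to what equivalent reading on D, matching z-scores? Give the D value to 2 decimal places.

z = (257.6 − 296.2)/28.8 ≈ -1.3403.
D = 120 + z·63.1 = 120 + (257.6 − 296.2)·63.1/28.8 ≈ 35.43.

D = 35.43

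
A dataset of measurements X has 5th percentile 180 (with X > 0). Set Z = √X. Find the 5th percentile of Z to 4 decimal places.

5th percentile of Z = 13.4164

√X is increasing, so P_{5}(Z) = g(P_{5}(X)) ≈ 13.4164.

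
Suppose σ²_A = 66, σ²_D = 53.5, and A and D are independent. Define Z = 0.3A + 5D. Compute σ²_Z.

σ²_Z = a²·σ²_A + b²·σ²_D + 2ab·Cov[A, D] with a = 0.3, b = 5.
Independence gives Cov[A, D] = 0.
= 0.3²·66 + 5²·53.5 + 2·0.3·5·0
= 5.94 + 1337.5 + 0 = 1343.44.

σ²_Z = 1343.44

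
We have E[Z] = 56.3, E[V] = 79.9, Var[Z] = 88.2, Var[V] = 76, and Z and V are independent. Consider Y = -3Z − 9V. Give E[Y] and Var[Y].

E[Y] = (-3)·E[Z] + (-9)·E[V] = (-3)·56.3 + (-9)·79.9 = -888.
Var[Y] = a²·Var[Z] + b²·Var[V] + 2ab·covariance of Z and V with a = -3, b = -9.
Independence gives covariance of Z and V = 0.
= (-3)²·88.2 + (-9)²·76 + 2·(-3)·(-9)·0
= 793.8 + 6156 + 0 = 6949.8.

E[Y] = -888, Var[Y] = 6949.8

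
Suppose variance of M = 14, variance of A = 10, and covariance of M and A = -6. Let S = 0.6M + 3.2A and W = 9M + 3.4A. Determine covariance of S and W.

covariance of S and W = -0.64

By bilinearity, covariance of S and W = ac·variance of M + bd·variance of A + (ad+bc)·covariance of M and A, with a=0.6, b=3.2, c=9, d=3.4.
ac·variance of M = 0.6·9·14 = 75.6
bd·variance of A = 3.2·3.4·10 = 108.8
(ad+bc)·covariance of M and A = (30.84)·(-6) = -185.04
covariance of S and W = 75.6 + 108.8 + (-185.04) = -0.64.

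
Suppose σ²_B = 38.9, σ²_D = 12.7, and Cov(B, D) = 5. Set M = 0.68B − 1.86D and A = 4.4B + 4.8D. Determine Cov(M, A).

Cov(M, A) = -21.5968

By bilinearity, Cov(M, A) = ac·σ²_B + bd·σ²_D + (ad+bc)·Cov(B, D), with a=0.68, b=-1.86, c=4.4, d=4.8.
ac·σ²_B = 0.68·4.4·38.9 = 116.3888
bd·σ²_D = (-1.86)·4.8·12.7 = -113.3856
(ad+bc)·Cov(B, D) = (-4.92)·5 = -24.6
Cov(M, A) = 116.3888 + (-113.3856) + (-24.6) = -21.5968.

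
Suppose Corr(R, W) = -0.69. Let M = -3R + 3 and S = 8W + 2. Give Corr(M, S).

Corr(M, S) = 0.69

Linear rescalings preserve |correlation|; the slopes -3 and 8 have opposite signs, so the correlation flips sign: Corr(M, S) = −Corr(R, W) = 0.69.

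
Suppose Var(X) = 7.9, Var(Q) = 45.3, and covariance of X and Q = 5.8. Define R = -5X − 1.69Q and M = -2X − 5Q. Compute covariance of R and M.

By bilinearity, covariance of R and M = ac·Var(X) + bd·Var(Q) + (ad+bc)·covariance of X and Q, with a=-5, b=-1.69, c=-2, d=-5.
ac·Var(X) = (-5)·(-2)·7.9 = 79
bd·Var(Q) = (-1.69)·(-5)·45.3 = 382.785
(ad+bc)·covariance of X and Q = (28.38)·5.8 = 164.604
covariance of R and M = 79 + 382.785 + 164.604 = 626.389.

covariance of R and M = 626.389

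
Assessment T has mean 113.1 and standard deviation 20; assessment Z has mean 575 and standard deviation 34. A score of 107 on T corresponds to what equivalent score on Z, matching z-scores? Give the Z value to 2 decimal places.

z = (107 − 113.1)/20 = -0.305.
Z = 575 + z·34 = 575 + (107 − 113.1)·34/20 = 564.63.

Z = 564.63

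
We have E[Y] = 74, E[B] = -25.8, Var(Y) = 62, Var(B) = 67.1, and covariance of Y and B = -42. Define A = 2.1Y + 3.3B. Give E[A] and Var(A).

E[A] = 2.1·E[Y] + 3.3·E[B] = 2.1·74 + 3.3·(-25.8) = 70.26.
Var(A) = a²·Var(Y) + b²·Var(B) + 2ab·covariance of Y and B with a = 2.1, b = 3.3.
= 2.1²·62 + 3.3²·67.1 + 2·2.1·3.3·(-42)
= 273.42 + 730.719 + (-582.12) = 422.019.

E[A] = 70.26, Var(A) = 422.019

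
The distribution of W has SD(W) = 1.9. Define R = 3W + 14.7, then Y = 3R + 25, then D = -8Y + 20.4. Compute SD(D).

SD(D) = 136.8

SD(R) = |3|·1.9 = 5.7.
SD(Y) = |3|·5.7 = 17.1.
SD(D) = |-8|·17.1 = 136.8.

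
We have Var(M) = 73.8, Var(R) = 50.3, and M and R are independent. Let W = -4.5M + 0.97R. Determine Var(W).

Var(W) = 1541.77727

Var(W) = a²·Var(M) + b²·Var(R) + 2ab·Cov(M, R) with a = -4.5, b = 0.97.
Independence gives Cov(M, R) = 0.
= (-4.5)²·73.8 + 0.97²·50.3 + 2·(-4.5)·0.97·0
= 1494.45 + 47.32727 + 0 = 1541.77727.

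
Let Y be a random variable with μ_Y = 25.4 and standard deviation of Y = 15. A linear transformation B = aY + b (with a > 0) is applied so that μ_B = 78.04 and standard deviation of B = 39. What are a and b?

standard deviation of B = a·standard deviation of Y (a > 0), so a = 39/15 = 2.6.
μ_B = a·μ_Y + b, so b = 78.04 − 2.6·25.4 = 12.

a = 2.6, b = 12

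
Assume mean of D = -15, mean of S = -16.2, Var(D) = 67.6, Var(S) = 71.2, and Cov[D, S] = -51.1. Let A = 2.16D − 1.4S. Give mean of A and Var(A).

mean of A = 2.16·mean of D + (-1.4)·mean of S = 2.16·(-15) + (-1.4)·(-16.2) = -9.72.
Var(A) = a²·Var(D) + b²·Var(S) + 2ab·Cov[D, S] with a = 2.16, b = -1.4.
= 2.16²·67.6 + (-1.4)²·71.2 + 2·2.16·(-1.4)·(-51.1)
= 315.39456 + 139.552 + 309.0528 = 763.99936.

mean of A = -9.72, Var(A) = 763.99936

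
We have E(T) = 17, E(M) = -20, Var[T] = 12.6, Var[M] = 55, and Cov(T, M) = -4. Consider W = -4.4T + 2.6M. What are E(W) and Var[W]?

E(W) = -126.8, Var[W] = 707.256

E(W) = (-4.4)·E(T) + 2.6·E(M) = (-4.4)·17 + 2.6·(-20) = -126.8.
Var[W] = a²·Var[T] + b²·Var[M] + 2ab·Cov(T, M) with a = -4.4, b = 2.6.
= (-4.4)²·12.6 + 2.6²·55 + 2·(-4.4)·2.6·(-4)
= 243.936 + 371.8 + 91.52 = 707.256.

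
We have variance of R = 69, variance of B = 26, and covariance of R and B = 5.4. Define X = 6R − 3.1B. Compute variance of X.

variance of X = 2532.98

variance of X = a²·variance of R + b²·variance of B + 2ab·covariance of R and B with a = 6, b = -3.1.
= 6²·69 + (-3.1)²·26 + 2·6·(-3.1)·5.4
= 2484 + 249.86 + (-200.88) = 2532.98.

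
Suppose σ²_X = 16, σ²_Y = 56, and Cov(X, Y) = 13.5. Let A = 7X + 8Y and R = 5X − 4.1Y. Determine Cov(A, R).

By bilinearity, Cov(A, R) = ac·σ²_X + bd·σ²_Y + (ad+bc)·Cov(X, Y), with a=7, b=8, c=5, d=-4.1.
ac·σ²_X = 7·5·16 = 560
bd·σ²_Y = 8·(-4.1)·56 = -1836.8
(ad+bc)·Cov(X, Y) = (11.3)·13.5 = 152.55
Cov(A, R) = 560 + (-1836.8) + 152.55 = -1124.25.

Cov(A, R) = -1124.25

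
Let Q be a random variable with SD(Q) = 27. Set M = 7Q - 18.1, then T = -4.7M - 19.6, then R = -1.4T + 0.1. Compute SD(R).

SD(R) = 1243.62

SD(M) = |7|·27 = 189.
SD(T) = |-4.7|·189 = 888.3.
SD(R) = |-1.4|·888.3 = 1243.62.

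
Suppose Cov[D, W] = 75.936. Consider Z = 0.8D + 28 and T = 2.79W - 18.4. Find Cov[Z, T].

Cov[Z, T] = a·c·Cov[D, W] = 0.8·2.79·75.936 = 169.489152. Additive constants drop out.

Cov[Z, T] = 169.489152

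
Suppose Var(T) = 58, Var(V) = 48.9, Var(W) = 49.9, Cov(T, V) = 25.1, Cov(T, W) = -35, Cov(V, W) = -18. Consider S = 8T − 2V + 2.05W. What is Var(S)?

Var(S) = 2313.70475

Var(S) = a²·Var(T) + b²·Var(V) + c²·Var(W) + 2ab·Cov(T, V) + 2ac·Cov(T, W) + 2bc·Cov(V, W), with a = 8, b = -2, c = 2.05.
= 3712 + 195.6 + 209.70475 + (-803.2) + (-1148) + 147.6
= 2313.70475.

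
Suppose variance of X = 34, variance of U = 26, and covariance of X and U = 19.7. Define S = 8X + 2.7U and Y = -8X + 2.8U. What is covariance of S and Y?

By bilinearity, covariance of S and Y = ac·variance of X + bd·variance of U + (ad+bc)·covariance of X and U, with a=8, b=2.7, c=-8, d=2.8.
ac·variance of X = 8·(-8)·34 = -2176
bd·variance of U = 2.7·2.8·26 = 196.56
(ad+bc)·covariance of X and U = (0.8)·19.7 = 15.76
covariance of S and Y = -2176 + 196.56 + 15.76 = -1963.68.

covariance of S and Y = -1963.68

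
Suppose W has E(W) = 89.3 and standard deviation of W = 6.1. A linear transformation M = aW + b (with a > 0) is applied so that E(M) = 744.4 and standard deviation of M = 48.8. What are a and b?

a = 8, b = 30

standard deviation of M = a·standard deviation of W (a > 0), so a = 48.8/6.1 = 8.
E(M) = a·E(W) + b, so b = 744.4 − 8·89.3 = 30.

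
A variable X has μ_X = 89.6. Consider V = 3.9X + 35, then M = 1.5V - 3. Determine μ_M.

μ_V = 3.9·89.6 + 35 = 384.44.
μ_M = 1.5·384.44 + (-3) = 573.66.

μ_M = 573.66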